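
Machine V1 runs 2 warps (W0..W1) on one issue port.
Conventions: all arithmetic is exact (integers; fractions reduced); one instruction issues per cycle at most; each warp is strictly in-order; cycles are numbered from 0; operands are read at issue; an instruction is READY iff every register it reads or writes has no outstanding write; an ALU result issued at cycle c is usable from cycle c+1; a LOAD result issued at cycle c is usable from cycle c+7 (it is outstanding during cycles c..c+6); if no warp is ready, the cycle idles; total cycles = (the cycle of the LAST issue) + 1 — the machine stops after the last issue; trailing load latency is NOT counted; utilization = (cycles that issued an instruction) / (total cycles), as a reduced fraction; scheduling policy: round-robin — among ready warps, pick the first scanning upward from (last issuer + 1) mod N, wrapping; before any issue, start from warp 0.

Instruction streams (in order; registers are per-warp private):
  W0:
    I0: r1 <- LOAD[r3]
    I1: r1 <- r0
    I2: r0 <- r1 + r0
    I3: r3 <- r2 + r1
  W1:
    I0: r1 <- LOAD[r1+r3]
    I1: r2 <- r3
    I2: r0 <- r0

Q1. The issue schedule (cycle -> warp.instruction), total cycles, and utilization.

cycle 0: W0.I0
cycle 1: W1.I0
cycle 2: W1.I1
cycle 3: W1.I2
cycle 4: idle
cycle 5: idle
cycle 6: idle
cycle 7: W0.I1
cycle 8: W0.I2
cycle 9: W0.I3

Answer: 10 cycles, utilization 7/10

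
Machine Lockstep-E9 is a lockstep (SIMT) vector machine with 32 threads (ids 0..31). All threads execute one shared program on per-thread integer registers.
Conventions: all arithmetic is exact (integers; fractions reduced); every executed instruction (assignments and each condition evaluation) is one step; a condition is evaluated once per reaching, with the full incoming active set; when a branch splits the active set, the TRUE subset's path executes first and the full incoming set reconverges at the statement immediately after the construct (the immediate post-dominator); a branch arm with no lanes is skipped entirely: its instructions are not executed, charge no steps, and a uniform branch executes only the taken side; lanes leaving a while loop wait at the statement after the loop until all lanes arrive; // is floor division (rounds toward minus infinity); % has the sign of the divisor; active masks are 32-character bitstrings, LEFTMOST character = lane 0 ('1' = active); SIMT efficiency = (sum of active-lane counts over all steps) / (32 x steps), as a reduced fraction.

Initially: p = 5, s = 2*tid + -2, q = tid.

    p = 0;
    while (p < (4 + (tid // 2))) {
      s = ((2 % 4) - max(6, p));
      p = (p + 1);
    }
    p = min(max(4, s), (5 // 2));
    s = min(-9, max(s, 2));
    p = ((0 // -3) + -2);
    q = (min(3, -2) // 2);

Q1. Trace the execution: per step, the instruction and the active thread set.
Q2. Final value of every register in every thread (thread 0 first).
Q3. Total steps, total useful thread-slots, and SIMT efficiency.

step 0: p <- 0                       11111111111111111111111111111111
step 1: eval (p < (4 + (tid // 2)))  11111111111111111111111111111111
step 2: s <- ((2 % 4) - max(6, p))   11111111111111111111111111111111
step 3: p <- (p + 1)                 11111111111111111111111111111111
step 4: eval (p < (4 + (tid // 2)))  11111111111111111111111111111111
step 5: s <- ((2 % 4) - max(6, p))   11111111111111111111111111111111
step 6: p <- (p + 1)                 11111111111111111111111111111111
step 7: eval (p < (4 + (tid // 2)))  11111111111111111111111111111111
step 8: s <- ((2 % 4) - max(6, p))   11111111111111111111111111111111
step 9: p <- (p + 1)                 11111111111111111111111111111111
step 10: eval (p < (4 + (tid // 2)))  11111111111111111111111111111111
step 11: s <- ((2 % 4) - max(6, p))   11111111111111111111111111111111
step 12: p <- (p + 1)                 11111111111111111111111111111111
step 13: eval (p < (4 + (tid // 2)))  11111111111111111111111111111111
step 14: s <- ((2 % 4) - max(6, p))   00111111111111111111111111111111
step 15: p <- (p + 1)                 00111111111111111111111111111111
step 16: eval (p < (4 + (tid // 2)))  00111111111111111111111111111111
step 17: s <- ((2 % 4) - max(6, p))   00001111111111111111111111111111
step 18: p <- (p + 1)                 00001111111111111111111111111111
step 19: eval (p < (4 + (tid // 2)))  00001111111111111111111111111111
step 20: s <- ((2 % 4) - max(6, p))   00000011111111111111111111111111
step 21: p <- (p + 1)                 00000011111111111111111111111111
step 22: eval (p < (4 + (tid // 2)))  00000011111111111111111111111111
step 23: s <- ((2 % 4) - max(6, p))   00000000111111111111111111111111
step 24: p <- (p + 1)                 00000000111111111111111111111111
step 25: eval (p < (4 + (tid // 2)))  00000000111111111111111111111111
step 26: s <- ((2 % 4) - max(6, p))   00000000001111111111111111111111
step 27: p <- (p + 1)                 00000000001111111111111111111111
step 28: eval (p < (4 + (tid // 2)))  00000000001111111111111111111111
step 29: s <- ((2 % 4) - max(6, p))   00000000000011111111111111111111
step 30: p <- (p + 1)                 00000000000011111111111111111111
step 31: eval (p < (4 + (tid // 2)))  00000000000011111111111111111111
step 32: s <- ((2 % 4) - max(6, p))   00000000000000111111111111111111
step 33: p <- (p + 1)                 00000000000000111111111111111111
step 34: eval (p < (4 + (tid // 2)))  00000000000000111111111111111111
step 35: s <- ((2 % 4) - max(6, p))   00000000000000001111111111111111
step 36: p <- (p + 1)                 00000000000000001111111111111111
step 37: eval (p < (4 + (tid // 2)))  00000000000000001111111111111111
step 38: s <- ((2 % 4) - max(6, p))   00000000000000000011111111111111
step 39: p <- (p + 1)                 00000000000000000011111111111111
step 40: eval (p < (4 + (tid // 2)))  00000000000000000011111111111111
step 41: s <- ((2 % 4) - max(6, p))   00000000000000000000111111111111
step 42: p <- (p + 1)                 00000000000000000000111111111111
step 43: eval (p < (4 + (tid // 2)))  00000000000000000000111111111111
step 44: s <- ((2 % 4) - max(6, p))   00000000000000000000001111111111
step 45: p <- (p + 1)                 00000000000000000000001111111111
step 46: eval (p < (4 + (tid // 2)))  00000000000000000000001111111111
step 47: s <- ((2 % 4) - max(6, p))   00000000000000000000000011111111
step 48: p <- (p + 1)                 00000000000000000000000011111111
step 49: eval (p < (4 + (tid // 2)))  00000000000000000000000011111111
step 50: s <- ((2 % 4) - max(6, p))   00000000000000000000000000111111
step 51: p <- (p + 1)                 00000000000000000000000000111111
step 52: eval (p < (4 + (tid // 2)))  00000000000000000000000000111111
step 53: s <- ((2 % 4) - max(6, p))   00000000000000000000000000001111
step 54: p <- (p + 1)                 00000000000000000000000000001111
step 55: eval (p < (4 + (tid // 2)))  00000000000000000000000000001111
step 56: s <- ((2 % 4) - max(6, p))   00000000000000000000000000000011
step 57: p <- (p + 1)                 00000000000000000000000000000011
step 58: eval (p < (4 + (tid // 2)))  00000000000000000000000000000011
step 59: p <- min(max(4, s), (5 // 2)) 11111111111111111111111111111111
step 60: s <- min(-9, max(s, 2))      11111111111111111111111111111111
step 61: p <- ((0 // -3) + -2)        11111111111111111111111111111111
step 62: q <- (min(3, -2) // 2)       11111111111111111111111111111111

Answer: 63 steps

p: -2,-2,-2,-2,-2,-2,-2,-2,-2,-2,-2,-2,-2,-2,-2,-2,-2,-2,-2,-2,-2,-2,-2,-2,-2,-2,-2,-2,-2,-2,-2,-2
s: -9,-9,-9,-9,-9,-9,-9,-9,-9,-9,-9,-9,-9,-9,-9,-9,-9,-9,-9,-9,-9,-9,-9,-9,-9,-9,-9,-9,-9,-9,-9,-9
q: -1,-1,-1,-1,-1,-1,-1,-1,-1,-1,-1,-1,-1,-1,-1,-1,-1,-1,-1,-1,-1,-1,-1,-1,-1,-1,-1,-1,-1,-1,-1,-1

steps = 63; useful = 1296; efficiency = 1296/2016 = 9/14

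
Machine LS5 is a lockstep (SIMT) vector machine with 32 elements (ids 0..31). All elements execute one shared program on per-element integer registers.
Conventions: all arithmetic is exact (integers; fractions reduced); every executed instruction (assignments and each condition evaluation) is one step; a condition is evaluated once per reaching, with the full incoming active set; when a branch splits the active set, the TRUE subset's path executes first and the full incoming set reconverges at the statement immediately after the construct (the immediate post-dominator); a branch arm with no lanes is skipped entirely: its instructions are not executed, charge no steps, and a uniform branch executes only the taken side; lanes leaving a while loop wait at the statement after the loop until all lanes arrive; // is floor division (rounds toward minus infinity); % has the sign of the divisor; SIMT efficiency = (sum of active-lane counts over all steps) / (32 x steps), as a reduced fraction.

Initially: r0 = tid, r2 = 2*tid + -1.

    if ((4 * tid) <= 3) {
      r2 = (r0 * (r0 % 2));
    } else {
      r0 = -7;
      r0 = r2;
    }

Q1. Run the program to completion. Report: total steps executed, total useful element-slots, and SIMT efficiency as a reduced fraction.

Answer: 4 steps, 95 useful, 95/128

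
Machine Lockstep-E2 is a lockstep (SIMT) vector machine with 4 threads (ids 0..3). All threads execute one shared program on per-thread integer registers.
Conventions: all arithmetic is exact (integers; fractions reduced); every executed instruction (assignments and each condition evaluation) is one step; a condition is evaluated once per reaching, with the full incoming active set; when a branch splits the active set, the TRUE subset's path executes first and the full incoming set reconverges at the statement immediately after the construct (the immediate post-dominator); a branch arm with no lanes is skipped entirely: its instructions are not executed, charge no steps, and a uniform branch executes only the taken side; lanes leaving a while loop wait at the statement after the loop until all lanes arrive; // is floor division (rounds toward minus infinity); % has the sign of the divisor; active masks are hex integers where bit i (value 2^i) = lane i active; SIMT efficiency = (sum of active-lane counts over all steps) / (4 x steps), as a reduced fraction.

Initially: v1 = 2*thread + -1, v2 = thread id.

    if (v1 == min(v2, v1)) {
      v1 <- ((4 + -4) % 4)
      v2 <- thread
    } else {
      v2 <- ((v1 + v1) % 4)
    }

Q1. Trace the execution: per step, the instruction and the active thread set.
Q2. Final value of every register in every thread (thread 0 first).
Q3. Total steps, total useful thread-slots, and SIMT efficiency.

step 0: eval (v1 == min(v2, v1))     0xf
step 1: v1 <- ((4 + -4) % 4)         0x3
step 2: v2 <- thread                 0x3
step 3: v2 <- ((v1 + v1) % 4)        0xc

Answer: 4 steps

v1: 0,0,3,5
v2: 0,1,2,2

steps = 4; useful = 10; efficiency = 10/16 = 5/8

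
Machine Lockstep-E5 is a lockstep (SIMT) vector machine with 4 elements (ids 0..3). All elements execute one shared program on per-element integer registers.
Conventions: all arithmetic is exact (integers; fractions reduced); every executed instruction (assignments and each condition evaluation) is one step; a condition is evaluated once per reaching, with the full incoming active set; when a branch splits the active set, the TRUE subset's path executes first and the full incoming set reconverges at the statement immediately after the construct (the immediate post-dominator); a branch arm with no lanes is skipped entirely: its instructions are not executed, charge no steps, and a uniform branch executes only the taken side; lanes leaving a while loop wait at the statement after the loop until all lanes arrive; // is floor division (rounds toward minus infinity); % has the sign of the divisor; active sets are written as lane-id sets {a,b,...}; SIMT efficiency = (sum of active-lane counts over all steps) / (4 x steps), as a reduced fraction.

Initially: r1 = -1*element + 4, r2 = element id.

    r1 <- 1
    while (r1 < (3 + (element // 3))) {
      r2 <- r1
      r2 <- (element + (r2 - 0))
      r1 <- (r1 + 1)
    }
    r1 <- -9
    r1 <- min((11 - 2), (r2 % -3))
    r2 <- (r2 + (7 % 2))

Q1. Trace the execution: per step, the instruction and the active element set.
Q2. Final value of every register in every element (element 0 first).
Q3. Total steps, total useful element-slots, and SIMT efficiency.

step 0: r1 <- 1                      {0,1,2,3}
step 1: eval (r1 < (3 + (element // 3))) {0,1,2,3}
step 2: r2 <- r1                     {0,1,2,3}
step 3: r2 <- (element + (r2 - 0))   {0,1,2,3}
step 4: r1 <- (r1 + 1)               {0,1,2,3}
step 5: eval (r1 < (3 + (element // 3))) {0,1,2,3}
step 6: r2 <- r1                     {0,1,2,3}
step 7: r2 <- (element + (r2 - 0))   {0,1,2,3}
step 8: r1 <- (r1 + 1)               {0,1,2,3}
step 9: eval (r1 < (3 + (element // 3))) {0,1,2,3}
step 10: r2 <- r1                     {3}
step 11: r2 <- (element + (r2 - 0))   {3}
step 12: r1 <- (r1 + 1)               {3}
step 13: eval (r1 < (3 + (element // 3))) {3}
step 14: r1 <- -9                     {0,1,2,3}
step 15: r1 <- min((11 - 2), (r2 % -3)) {0,1,2,3}
step 16: r2 <- (r2 + (7 % 2))         {0,1,2,3}

Answer: 17 steps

r1: -1,0,-2,0
r2: 3,4,5,7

steps = 17; useful = 56; efficiency = 56/68 = 14/17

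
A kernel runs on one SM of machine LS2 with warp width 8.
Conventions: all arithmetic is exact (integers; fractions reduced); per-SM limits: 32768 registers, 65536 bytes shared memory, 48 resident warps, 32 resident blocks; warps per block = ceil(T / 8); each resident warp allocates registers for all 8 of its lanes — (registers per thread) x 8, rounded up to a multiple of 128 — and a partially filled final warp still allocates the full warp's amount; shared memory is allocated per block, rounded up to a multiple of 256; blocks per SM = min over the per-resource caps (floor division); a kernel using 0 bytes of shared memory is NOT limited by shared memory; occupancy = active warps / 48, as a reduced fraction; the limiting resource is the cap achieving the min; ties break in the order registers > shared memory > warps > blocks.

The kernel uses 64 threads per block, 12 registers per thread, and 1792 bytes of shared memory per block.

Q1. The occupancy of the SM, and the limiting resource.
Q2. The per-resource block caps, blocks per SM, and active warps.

Answer: occupancy 1, limited by warps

registers: 32 blocks
shared memory: 36 blocks
warps: 6 blocks
blocks: 32 blocks

Answer: 6 blocks, 48 active warps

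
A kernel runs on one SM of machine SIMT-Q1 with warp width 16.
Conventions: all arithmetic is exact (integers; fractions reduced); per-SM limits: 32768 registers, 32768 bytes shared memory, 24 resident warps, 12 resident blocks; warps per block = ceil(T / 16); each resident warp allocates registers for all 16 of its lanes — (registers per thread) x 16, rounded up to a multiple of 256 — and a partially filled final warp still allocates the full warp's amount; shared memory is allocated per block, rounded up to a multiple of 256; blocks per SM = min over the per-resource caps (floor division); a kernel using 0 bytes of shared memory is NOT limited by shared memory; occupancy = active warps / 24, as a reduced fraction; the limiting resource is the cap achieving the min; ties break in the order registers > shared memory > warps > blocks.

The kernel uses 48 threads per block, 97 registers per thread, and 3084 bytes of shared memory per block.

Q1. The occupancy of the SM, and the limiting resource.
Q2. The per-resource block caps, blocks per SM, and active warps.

Answer: occupancy 3/4, limited by registers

registers: 6 blocks
shared memory: 9 blocks
warps: 8 blocks
blocks: 12 blocks

Answer: 6 blocks, 18 active warps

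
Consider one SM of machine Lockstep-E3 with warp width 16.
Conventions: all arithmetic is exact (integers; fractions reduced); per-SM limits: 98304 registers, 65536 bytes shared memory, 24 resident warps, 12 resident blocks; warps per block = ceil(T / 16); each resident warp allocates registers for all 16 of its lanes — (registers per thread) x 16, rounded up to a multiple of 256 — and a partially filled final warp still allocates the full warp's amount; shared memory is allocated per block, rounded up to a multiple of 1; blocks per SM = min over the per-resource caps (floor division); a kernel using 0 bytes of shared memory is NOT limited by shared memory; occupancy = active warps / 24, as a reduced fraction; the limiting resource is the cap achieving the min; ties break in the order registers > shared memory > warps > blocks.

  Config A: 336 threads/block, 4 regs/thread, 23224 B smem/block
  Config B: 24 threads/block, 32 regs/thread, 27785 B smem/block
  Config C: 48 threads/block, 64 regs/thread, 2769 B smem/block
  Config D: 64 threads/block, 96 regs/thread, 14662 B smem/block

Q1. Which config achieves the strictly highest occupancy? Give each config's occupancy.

occupancies: A 7/8, B 1/6, C 1, D 2/3

Answer: C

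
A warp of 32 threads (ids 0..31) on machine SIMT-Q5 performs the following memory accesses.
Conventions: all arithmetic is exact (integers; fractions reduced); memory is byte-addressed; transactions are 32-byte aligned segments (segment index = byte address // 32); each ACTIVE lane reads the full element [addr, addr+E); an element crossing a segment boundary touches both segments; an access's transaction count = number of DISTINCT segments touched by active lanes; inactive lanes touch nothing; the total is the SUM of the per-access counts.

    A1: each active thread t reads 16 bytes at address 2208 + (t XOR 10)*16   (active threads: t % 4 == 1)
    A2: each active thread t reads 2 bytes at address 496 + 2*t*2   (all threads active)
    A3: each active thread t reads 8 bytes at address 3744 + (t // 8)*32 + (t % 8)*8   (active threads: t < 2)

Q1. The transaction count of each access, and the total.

A1: 8 transactions
A2: 5 transactions
A3: 1 transaction

Answer: 8,5,1; total 14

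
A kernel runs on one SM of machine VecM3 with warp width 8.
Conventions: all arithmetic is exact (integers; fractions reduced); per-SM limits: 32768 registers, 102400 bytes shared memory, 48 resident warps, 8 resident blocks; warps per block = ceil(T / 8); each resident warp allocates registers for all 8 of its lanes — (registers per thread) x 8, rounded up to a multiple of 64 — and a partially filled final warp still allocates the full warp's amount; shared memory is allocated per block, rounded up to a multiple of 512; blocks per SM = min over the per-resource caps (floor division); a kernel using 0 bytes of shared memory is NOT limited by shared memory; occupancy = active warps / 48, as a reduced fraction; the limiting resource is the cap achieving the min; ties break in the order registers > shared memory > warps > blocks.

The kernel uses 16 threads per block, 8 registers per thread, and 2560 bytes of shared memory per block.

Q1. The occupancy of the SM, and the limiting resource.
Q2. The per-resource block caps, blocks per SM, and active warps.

Answer: occupancy 1/3, limited by blocks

registers: 256 blocks
shared memory: 40 blocks
warps: 24 blocks
blocks: 8 blocks

Answer: 8 blocks, 16 active warps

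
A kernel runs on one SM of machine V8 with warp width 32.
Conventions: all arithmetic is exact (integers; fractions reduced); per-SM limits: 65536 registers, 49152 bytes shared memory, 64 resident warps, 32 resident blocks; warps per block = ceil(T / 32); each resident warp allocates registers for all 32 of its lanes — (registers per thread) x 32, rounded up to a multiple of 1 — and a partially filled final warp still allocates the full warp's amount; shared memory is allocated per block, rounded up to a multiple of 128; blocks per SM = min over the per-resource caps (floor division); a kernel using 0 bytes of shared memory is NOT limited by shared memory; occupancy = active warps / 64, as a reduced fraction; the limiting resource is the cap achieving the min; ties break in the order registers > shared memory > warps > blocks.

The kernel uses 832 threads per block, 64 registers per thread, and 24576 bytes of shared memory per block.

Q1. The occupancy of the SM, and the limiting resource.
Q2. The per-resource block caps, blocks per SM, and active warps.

Answer: occupancy 13/32, limited by registers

registers: 1 block
shared memory: 2 blocks
warps: 2 blocks
blocks: 32 blocks

Answer: 1 block, 26 active warps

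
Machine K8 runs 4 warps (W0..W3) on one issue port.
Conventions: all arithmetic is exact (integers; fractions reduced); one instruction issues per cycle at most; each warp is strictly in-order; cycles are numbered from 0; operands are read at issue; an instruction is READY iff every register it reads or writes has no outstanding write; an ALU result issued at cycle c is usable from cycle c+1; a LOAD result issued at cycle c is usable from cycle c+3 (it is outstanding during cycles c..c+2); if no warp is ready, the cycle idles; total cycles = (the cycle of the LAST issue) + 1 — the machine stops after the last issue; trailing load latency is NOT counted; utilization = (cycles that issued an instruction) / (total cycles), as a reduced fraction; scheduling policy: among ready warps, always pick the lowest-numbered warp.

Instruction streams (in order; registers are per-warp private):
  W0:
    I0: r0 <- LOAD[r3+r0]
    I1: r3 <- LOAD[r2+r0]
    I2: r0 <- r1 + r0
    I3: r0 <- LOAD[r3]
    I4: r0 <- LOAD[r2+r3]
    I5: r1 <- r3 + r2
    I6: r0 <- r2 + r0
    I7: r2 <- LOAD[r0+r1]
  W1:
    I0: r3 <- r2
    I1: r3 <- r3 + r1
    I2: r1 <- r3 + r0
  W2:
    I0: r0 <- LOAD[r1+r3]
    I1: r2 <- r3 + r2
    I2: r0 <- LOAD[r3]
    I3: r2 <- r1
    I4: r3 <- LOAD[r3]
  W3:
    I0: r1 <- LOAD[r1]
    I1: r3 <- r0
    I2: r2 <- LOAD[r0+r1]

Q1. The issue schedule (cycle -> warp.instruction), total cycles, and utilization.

cycle 0: W0.I0
cycle 1: W1.I0
cycle 2: W1.I1
cycle 3: W0.I1
cycle 4: W0.I2
cycle 5: W1.I2
cycle 6: W0.I3
cycle 7: W2.I0
cycle 8: W2.I1
cycle 9: W0.I4
cycle 10: W0.I5
cycle 11: W2.I2
cycle 12: W0.I6
cycle 13: W0.I7
cycle 14: W2.I3
cycle 15: W2.I4
cycle 16: W3.I0
cycle 17: W3.I1
cycle 18: idle
cycle 19: W3.I2

Answer: 20 cycles, utilization 19/20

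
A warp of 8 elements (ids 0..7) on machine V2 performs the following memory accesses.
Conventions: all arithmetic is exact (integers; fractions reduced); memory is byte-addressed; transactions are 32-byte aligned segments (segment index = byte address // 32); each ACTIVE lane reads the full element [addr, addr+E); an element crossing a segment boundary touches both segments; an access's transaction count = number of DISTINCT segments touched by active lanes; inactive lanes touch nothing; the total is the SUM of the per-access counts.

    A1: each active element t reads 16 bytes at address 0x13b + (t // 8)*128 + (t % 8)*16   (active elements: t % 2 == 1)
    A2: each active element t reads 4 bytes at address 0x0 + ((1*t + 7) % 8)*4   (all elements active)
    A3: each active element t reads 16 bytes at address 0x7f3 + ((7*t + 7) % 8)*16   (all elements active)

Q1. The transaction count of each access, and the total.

A1: 4 transactions
A2: 1 transaction
A3: 5 transactions

Answer: 4,1,5; total 10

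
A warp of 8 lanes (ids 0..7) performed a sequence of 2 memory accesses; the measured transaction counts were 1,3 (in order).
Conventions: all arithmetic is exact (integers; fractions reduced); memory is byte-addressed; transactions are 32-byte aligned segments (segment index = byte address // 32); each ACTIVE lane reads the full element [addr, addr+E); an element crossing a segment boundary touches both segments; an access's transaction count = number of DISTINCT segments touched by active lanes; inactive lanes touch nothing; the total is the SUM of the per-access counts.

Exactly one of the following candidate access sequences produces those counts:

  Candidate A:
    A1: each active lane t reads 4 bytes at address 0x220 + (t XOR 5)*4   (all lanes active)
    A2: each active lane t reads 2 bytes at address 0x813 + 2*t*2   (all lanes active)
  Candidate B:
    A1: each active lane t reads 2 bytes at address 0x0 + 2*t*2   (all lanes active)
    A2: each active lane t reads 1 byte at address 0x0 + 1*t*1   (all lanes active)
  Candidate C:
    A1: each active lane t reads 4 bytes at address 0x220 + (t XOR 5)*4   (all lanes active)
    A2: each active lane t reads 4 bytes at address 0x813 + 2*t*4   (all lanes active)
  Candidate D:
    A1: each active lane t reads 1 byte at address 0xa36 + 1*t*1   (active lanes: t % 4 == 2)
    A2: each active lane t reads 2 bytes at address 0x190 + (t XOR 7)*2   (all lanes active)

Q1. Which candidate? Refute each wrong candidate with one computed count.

A: A2 gives 2 transactions, not 3
B: A2 gives 1 transaction, not 3
D: A2 gives 1 transaction, not 3
C: all counts match (1,3)

Answer: C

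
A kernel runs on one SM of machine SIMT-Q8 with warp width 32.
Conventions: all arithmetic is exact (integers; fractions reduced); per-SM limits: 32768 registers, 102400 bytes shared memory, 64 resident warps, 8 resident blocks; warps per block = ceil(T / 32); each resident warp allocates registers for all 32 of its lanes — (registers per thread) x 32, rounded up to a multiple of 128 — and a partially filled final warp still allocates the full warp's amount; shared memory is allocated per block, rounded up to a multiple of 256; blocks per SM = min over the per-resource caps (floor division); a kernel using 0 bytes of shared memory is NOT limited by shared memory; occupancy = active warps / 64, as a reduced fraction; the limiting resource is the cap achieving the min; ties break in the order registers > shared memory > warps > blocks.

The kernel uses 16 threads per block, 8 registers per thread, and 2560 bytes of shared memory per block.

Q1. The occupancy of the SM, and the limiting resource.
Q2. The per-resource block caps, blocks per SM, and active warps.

Answer: occupancy 1/8, limited by blocks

registers: 128 blocks
shared memory: 40 blocks
warps: 64 blocks
blocks: 8 blocks

Answer: 8 blocks, 8 active warps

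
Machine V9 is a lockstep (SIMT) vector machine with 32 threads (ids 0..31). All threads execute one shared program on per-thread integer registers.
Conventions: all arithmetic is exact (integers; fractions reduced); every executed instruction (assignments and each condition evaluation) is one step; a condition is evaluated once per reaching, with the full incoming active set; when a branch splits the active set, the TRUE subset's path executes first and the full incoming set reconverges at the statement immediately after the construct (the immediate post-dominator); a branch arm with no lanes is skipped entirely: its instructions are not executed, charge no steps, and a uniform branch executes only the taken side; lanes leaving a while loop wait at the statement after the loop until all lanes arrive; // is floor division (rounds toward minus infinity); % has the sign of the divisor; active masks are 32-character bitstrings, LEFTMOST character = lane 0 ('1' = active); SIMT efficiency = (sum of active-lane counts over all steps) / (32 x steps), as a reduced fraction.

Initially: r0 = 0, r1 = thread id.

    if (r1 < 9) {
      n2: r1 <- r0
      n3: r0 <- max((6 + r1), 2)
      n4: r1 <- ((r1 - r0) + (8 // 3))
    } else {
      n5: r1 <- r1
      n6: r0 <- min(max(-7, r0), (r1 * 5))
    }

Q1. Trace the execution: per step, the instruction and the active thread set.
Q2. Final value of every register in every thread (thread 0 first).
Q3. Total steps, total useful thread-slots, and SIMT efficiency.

step 0: eval (r1 < 9)                11111111111111111111111111111111
step 1: r1 <- r0                     11111111100000000000000000000000
step 2: r0 <- max((6 + r1), 2)       11111111100000000000000000000000
step 3: r1 <- ((r1 - r0) + (8 // 3)) 11111111100000000000000000000000
step 4: r1 <- r1                     00000000011111111111111111111111
step 5: r0 <- min(max(-7, r0), (r1 * 5)) 00000000011111111111111111111111

Answer: 6 steps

r0: 6,6,6,6,6,6,6,6,6,0,0,0,0,0,0,0,0,0,0,0,0,0,0,0,0,0,0,0,0,0,0,0
r1: -4,-4,-4,-4,-4,-4,-4,-4,-4,9,10,11,12,13,14,15,16,17,18,19,20,21,22,23,24,25,26,27,28,29,30,31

steps = 6; useful = 105; efficiency = 105/192 = 35/64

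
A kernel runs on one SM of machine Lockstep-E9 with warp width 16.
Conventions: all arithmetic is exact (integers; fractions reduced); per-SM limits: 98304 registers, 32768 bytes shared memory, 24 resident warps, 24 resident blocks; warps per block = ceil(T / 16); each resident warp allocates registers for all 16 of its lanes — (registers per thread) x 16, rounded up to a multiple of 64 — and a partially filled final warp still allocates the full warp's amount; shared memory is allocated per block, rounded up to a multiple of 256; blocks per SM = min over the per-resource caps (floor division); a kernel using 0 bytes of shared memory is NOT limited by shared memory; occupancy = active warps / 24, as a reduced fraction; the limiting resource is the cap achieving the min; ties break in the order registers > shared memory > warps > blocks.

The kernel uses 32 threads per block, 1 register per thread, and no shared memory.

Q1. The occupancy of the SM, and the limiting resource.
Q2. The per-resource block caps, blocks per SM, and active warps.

Answer: occupancy 1, limited by warps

registers: 768 blocks
shared memory: no limit (kernel uses none)
warps: 12 blocks
blocks: 24 blocks

Answer: 12 blocks, 24 active warps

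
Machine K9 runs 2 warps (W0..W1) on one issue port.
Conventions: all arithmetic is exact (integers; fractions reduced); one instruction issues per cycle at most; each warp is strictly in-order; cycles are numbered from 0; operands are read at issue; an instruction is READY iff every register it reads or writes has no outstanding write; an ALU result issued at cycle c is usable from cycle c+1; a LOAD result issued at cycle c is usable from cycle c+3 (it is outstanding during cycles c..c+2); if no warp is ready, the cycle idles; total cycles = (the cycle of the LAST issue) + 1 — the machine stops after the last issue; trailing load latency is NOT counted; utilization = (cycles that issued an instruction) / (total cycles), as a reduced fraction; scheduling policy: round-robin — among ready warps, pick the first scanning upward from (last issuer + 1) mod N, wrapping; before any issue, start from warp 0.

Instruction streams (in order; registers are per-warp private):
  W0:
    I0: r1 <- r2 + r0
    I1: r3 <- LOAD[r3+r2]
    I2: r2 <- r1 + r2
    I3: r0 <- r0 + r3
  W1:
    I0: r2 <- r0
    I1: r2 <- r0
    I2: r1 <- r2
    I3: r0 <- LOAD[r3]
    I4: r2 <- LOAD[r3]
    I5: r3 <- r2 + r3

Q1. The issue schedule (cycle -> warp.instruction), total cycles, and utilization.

cycle 0: W0.I0
cycle 1: W1.I0
cycle 2: W0.I1
cycle 3: W1.I1
cycle 4: W0.I2
cycle 5: W1.I2
cycle 6: W0.I3
cycle 7: W1.I3
cycle 8: W1.I4
cycle 9: idle
cycle 10: idle
cycle 11: W1.I5

Answer: 12 cycles, utilization 5/6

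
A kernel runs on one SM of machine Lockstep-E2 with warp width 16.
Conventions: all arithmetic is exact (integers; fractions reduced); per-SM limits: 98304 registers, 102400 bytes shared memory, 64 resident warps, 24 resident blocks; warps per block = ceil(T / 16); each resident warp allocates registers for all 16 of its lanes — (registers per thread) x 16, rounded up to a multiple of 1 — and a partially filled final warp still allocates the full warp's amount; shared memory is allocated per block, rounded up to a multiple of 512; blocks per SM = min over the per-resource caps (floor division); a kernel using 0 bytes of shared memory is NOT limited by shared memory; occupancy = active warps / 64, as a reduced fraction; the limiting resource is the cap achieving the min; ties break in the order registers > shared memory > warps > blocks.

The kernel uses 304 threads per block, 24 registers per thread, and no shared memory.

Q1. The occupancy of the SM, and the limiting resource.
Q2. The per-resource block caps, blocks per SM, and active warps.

Answer: occupancy 57/64, limited by warps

registers: 13 blocks
shared memory: no limit (kernel uses none)
warps: 3 blocks
blocks: 24 blocks

Answer: 3 blocks, 57 active warps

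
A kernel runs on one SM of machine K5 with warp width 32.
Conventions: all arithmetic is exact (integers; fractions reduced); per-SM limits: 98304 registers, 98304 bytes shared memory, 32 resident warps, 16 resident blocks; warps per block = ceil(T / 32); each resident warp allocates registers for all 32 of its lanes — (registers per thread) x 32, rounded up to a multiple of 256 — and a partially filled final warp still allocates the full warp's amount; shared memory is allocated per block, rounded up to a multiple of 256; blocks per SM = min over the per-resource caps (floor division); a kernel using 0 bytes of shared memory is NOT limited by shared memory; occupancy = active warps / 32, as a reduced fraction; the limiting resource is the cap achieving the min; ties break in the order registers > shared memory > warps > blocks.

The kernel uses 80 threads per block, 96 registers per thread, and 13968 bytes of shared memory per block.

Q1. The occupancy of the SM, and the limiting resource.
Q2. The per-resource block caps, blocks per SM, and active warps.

Answer: occupancy 9/16, limited by shared memory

registers: 10 blocks
shared memory: 6 blocks
warps: 10 blocks
blocks: 16 blocks

Answer: 6 blocks, 18 active warps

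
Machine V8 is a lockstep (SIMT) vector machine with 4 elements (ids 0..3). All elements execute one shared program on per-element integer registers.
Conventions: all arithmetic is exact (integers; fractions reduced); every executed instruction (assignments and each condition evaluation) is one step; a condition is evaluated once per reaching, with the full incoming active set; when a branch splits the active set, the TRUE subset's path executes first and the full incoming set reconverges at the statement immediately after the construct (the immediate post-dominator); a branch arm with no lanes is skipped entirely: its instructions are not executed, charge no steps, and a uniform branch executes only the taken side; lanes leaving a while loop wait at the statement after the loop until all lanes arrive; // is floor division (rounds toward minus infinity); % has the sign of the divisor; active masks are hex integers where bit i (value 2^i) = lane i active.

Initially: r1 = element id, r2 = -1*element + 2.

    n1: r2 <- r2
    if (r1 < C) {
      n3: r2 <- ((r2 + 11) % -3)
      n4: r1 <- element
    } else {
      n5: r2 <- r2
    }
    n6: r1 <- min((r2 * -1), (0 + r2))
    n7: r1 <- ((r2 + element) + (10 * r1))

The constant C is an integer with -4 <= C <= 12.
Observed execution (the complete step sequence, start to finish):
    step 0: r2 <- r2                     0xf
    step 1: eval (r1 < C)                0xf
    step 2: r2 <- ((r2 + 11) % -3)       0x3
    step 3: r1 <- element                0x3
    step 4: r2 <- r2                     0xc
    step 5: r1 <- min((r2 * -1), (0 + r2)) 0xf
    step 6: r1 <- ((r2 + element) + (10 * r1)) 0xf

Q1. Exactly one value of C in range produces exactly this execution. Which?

Answer: C = 2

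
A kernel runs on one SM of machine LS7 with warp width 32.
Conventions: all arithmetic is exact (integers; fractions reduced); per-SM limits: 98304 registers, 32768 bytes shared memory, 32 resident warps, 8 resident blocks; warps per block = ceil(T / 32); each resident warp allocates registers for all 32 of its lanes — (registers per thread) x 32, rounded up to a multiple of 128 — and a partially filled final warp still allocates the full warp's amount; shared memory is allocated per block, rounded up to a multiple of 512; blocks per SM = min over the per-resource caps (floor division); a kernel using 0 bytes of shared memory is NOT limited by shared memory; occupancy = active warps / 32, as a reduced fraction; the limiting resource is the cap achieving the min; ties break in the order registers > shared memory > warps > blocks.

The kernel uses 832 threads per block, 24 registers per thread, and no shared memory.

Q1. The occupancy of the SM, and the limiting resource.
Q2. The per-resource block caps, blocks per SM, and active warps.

Answer: occupancy 13/16, limited by warps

registers: 4 blocks
shared memory: no limit (kernel uses none)
warps: 1 block
blocks: 8 blocks

Answer: 1 block, 26 active warps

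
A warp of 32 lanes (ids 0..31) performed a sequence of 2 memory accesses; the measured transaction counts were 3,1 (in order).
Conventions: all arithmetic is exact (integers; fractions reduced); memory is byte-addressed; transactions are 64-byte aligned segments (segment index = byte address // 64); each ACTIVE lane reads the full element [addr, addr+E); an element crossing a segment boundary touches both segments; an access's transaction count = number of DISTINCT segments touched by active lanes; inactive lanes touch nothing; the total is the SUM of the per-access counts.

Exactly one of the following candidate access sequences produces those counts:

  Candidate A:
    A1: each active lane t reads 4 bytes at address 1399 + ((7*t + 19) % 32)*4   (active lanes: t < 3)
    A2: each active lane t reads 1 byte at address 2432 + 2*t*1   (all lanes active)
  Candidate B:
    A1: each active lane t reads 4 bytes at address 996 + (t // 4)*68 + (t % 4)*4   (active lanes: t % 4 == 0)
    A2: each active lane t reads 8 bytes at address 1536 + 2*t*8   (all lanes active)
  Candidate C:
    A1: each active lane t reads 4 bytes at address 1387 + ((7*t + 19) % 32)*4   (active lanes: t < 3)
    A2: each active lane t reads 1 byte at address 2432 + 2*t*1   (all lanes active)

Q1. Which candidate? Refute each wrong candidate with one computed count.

A: A1 gives 2 transactions, not 3
B: A1 gives 8 transactions, not 3
C: all counts match (3,1)

Answer: C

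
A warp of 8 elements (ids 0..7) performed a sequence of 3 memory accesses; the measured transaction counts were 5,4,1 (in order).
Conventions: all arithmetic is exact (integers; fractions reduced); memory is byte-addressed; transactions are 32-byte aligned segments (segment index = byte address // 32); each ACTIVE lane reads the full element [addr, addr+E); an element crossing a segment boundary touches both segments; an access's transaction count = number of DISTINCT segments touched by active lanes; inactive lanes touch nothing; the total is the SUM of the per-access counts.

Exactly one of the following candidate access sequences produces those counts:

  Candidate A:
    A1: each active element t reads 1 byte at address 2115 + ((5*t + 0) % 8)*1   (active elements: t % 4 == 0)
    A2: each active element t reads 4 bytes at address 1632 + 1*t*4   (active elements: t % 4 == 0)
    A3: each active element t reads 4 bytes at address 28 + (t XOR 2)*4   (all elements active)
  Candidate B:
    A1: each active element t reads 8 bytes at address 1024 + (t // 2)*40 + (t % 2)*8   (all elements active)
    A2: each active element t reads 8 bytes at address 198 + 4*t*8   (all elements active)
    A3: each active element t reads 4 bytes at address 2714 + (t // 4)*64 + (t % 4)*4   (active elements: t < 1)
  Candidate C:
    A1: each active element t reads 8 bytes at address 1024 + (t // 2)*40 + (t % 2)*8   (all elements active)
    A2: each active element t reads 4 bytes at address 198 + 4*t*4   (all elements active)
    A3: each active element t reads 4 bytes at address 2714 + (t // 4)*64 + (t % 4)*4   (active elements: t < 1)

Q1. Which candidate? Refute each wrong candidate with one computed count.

A: A1 gives 1 transaction, not 5
B: A2 gives 8 transactions, not 4
C: all counts match (5,4,1)

Answer: C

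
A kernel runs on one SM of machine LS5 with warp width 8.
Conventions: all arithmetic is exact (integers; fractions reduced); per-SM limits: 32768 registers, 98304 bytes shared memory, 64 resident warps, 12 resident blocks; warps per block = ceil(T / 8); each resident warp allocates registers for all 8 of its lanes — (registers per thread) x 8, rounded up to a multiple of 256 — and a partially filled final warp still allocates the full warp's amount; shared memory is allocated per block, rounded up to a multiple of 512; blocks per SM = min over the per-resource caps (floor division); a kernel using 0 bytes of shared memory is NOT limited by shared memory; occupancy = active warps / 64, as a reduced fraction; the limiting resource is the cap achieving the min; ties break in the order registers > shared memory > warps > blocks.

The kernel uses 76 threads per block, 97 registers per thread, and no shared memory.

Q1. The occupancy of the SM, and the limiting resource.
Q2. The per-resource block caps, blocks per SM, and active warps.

Answer: occupancy 15/32, limited by registers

registers: 3 blocks
shared memory: no limit (kernel uses none)
warps: 6 blocks
blocks: 12 blocks

Answer: 3 blocks, 30 active warps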